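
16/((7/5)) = 80/7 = 11.43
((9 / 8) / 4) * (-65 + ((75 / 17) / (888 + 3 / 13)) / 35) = -44657925 / 2442832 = -18.28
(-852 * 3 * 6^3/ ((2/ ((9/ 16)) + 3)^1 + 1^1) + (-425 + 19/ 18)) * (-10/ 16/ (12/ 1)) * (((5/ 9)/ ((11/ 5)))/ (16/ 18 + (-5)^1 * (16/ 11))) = -2811201875/ 18565632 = -151.42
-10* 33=-330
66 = 66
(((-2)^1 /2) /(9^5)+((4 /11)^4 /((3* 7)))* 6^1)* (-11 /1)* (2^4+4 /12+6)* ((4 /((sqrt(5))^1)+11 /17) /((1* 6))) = -4037500534* sqrt(5) /24757178985 - 2018750267 /15304437918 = -0.50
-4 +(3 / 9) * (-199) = -211 / 3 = -70.33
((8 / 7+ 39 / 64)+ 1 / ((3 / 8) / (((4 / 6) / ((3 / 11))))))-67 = -710389 / 12096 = -58.73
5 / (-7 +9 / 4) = -20 / 19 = -1.05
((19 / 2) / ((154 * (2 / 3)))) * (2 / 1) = 57 / 308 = 0.19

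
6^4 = 1296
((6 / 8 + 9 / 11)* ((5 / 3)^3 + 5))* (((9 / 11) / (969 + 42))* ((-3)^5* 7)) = -847665 / 40777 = -20.79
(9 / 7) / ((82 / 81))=729 / 574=1.27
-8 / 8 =-1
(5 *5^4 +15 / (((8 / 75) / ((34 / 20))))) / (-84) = -53825 / 1344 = -40.05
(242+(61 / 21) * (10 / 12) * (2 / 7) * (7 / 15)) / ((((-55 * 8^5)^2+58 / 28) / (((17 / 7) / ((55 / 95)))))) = 1740362 / 5561076283901523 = 0.00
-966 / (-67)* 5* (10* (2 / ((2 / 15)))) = 724500 / 67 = 10813.43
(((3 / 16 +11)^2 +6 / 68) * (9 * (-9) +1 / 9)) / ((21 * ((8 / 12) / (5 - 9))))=7086053 / 2448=2894.63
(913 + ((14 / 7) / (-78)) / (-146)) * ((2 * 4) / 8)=913.00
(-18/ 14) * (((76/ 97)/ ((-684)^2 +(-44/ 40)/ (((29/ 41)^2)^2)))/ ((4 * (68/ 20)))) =-6047252550/ 38196081484889027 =-0.00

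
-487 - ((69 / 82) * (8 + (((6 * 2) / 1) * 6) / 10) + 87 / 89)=-9136508 / 18245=-500.77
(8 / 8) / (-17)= -1 / 17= -0.06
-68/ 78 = -34/ 39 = -0.87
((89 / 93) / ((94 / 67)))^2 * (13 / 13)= 35557369 / 76422564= 0.47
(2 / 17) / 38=1 / 323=0.00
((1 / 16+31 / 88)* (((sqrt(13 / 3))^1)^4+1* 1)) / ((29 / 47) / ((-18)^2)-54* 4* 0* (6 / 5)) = 2748231 / 638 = 4307.57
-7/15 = -0.47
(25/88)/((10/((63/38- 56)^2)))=21321125/254144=83.89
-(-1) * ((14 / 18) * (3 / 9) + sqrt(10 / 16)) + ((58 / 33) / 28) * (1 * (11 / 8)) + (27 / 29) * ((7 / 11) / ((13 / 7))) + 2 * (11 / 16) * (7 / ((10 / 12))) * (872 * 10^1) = sqrt(10) / 4 + 1263040152415 / 12540528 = 100717.46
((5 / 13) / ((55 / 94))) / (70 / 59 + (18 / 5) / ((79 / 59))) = 1095335 / 6457022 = 0.17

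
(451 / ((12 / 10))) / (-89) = -2255 / 534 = -4.22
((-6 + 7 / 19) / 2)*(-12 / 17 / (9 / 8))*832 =1424384 / 969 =1469.95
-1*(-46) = 46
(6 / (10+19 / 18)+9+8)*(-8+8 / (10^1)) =-125676 / 995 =-126.31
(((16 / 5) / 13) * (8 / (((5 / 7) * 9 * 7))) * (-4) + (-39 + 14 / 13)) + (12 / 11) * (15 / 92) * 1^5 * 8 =-27140561 / 740025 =-36.68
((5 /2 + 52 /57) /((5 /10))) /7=389 /399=0.97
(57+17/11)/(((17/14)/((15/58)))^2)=7100100/2673539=2.66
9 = 9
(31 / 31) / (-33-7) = -1 / 40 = -0.02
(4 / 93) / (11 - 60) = -4 / 4557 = -0.00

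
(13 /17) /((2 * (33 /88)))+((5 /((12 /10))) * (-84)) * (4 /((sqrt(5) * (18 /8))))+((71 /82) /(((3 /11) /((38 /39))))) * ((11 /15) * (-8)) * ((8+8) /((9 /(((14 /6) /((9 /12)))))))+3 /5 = -1120 * sqrt(5) /9 - 9784742471 /99082035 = -377.02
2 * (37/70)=37/35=1.06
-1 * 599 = -599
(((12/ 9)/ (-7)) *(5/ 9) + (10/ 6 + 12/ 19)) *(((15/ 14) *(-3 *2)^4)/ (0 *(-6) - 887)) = -2834280/ 825797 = -3.43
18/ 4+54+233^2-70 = 108555/ 2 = 54277.50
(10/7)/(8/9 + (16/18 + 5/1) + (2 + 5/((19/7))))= 855/6356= 0.13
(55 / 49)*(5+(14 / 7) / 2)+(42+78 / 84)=4867 / 98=49.66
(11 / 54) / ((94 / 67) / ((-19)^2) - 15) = -266057 / 19586394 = -0.01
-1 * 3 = -3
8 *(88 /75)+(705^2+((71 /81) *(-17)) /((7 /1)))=7045432256 /14175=497032.26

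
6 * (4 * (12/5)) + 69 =633/5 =126.60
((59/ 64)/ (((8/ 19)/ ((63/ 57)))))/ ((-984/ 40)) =-2065/ 20992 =-0.10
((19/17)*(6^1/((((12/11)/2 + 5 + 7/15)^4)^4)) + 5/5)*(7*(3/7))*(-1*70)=-784865029847683327421342465538863947341190118691105/3737452523075604548251020571224440286189650444288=-210.00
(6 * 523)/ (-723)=-1046/ 241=-4.34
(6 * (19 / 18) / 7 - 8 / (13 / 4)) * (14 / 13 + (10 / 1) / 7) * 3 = -96900 / 8281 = -11.70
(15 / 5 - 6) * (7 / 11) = -21 / 11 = -1.91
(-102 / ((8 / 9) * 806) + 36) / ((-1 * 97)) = -115605 / 312728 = -0.37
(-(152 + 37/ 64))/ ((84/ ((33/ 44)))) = -1395/ 1024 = -1.36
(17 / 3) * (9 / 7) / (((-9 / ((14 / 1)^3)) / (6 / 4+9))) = -23324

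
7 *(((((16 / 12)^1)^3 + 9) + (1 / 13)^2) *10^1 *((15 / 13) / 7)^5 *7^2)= 14599687500 / 3074677333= 4.75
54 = 54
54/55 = 0.98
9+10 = 19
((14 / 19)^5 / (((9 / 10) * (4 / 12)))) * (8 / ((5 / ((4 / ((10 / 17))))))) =292576256 / 37141485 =7.88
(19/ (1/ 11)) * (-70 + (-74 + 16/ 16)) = -29887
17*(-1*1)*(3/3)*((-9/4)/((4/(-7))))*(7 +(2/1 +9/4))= -48195/64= -753.05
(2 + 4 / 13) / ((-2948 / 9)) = -135 / 19162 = -0.01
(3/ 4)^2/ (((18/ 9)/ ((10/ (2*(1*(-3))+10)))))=0.70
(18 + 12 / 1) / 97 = 30 / 97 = 0.31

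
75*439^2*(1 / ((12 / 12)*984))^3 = 0.02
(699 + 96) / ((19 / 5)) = 3975 / 19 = 209.21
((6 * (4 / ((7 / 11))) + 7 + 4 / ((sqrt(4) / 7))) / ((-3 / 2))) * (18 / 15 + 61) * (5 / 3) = -85214 / 21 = -4057.81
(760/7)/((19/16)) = 640/7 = 91.43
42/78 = 0.54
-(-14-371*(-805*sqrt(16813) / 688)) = 14-298655*sqrt(16813) / 688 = -56272.46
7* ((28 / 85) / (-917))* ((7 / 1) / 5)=-196 / 55675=-0.00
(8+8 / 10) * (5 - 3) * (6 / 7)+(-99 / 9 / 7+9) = 22.51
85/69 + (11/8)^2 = 13789/4416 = 3.12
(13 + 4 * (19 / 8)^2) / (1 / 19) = 10811 / 16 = 675.69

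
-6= -6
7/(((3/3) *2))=7/2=3.50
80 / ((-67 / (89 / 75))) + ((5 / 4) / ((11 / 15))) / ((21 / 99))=186253 / 28140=6.62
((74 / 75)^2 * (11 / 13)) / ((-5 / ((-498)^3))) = 826611881568 / 40625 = 20347369.39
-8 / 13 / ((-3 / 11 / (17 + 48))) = 440 / 3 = 146.67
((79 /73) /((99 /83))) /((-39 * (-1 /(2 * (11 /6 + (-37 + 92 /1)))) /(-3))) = -203267 /25623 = -7.93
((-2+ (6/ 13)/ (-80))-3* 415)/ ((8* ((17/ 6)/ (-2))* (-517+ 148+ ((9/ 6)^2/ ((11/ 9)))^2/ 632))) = -49587733096/ 166296653445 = -0.30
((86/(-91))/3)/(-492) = 43/67158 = 0.00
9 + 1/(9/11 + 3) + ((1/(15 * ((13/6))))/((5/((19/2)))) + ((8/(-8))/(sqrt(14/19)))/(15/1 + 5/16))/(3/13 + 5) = 331049/35700 - 26 * sqrt(266)/29155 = 9.26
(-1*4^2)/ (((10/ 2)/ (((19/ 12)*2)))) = -152/ 15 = -10.13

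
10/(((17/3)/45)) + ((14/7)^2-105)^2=174767/17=10280.41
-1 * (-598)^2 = -357604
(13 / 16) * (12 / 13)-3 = -9 / 4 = -2.25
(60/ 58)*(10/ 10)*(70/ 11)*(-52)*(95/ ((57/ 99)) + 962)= -123068400/ 319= -385794.36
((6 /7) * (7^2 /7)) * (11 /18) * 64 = 704 /3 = 234.67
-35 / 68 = -0.51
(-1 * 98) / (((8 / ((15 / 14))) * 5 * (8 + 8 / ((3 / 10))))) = -0.08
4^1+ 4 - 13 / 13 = 7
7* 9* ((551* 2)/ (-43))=-69426/ 43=-1614.56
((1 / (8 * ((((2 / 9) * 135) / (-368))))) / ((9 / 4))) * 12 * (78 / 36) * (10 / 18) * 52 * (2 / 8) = -31096 / 243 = -127.97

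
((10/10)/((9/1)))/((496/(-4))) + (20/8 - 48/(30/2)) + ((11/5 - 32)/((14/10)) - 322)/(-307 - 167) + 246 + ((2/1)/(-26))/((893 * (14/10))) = 246.02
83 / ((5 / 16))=1328 / 5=265.60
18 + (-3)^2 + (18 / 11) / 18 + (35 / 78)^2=27.29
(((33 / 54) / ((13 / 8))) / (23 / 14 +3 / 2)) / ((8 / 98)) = 343 / 234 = 1.47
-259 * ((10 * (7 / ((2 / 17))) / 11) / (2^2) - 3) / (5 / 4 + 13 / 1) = -119917 / 627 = -191.26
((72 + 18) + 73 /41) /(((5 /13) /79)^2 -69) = -3968945227 /2983827316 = -1.33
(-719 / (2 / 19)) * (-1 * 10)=68305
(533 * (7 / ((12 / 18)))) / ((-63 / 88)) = -23452 / 3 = -7817.33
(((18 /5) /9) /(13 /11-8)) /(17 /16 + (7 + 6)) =-352 /84375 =-0.00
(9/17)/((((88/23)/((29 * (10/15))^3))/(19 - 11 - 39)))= -17389357/561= -30997.07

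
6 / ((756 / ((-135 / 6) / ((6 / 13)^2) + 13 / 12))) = -2509 / 3024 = -0.83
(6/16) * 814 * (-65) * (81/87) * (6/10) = -1285713/116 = -11083.73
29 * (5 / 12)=145 / 12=12.08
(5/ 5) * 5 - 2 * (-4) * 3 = 29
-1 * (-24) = 24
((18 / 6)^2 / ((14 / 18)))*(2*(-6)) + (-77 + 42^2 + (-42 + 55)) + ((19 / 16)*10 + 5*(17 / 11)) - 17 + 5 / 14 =137641 / 88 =1564.10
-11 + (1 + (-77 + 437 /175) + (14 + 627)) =97387 /175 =556.50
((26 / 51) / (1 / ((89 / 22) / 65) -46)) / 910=-89 / 4755240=-0.00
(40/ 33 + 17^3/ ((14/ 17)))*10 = 13783765/ 231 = 59669.98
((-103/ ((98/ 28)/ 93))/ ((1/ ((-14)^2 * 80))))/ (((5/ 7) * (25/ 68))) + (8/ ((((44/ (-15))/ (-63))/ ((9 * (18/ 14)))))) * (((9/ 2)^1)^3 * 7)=-178362795471/ 1100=-162147995.88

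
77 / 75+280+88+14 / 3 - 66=23077 / 75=307.69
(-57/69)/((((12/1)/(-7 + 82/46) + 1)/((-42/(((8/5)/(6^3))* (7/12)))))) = -1846800/299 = -6176.59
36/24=3/2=1.50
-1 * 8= -8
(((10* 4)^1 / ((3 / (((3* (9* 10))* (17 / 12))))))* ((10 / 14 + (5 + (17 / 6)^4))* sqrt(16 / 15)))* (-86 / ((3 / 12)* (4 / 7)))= -4652719970* sqrt(15) / 81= -222467987.14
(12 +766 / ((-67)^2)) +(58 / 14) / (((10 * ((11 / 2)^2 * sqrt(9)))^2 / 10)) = 251968405558 / 20702886435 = 12.17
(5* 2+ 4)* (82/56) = 41/2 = 20.50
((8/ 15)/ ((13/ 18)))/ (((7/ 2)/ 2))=192/ 455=0.42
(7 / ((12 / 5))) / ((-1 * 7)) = -5 / 12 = -0.42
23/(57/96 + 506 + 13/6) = 2208/48841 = 0.05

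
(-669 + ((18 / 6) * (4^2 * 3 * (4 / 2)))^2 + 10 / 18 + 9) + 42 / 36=1481143 / 18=82285.72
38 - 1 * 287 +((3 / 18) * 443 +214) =233 / 6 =38.83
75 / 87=0.86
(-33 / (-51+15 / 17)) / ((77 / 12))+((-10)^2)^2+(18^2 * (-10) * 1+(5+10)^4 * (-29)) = -726298354 / 497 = -1461364.90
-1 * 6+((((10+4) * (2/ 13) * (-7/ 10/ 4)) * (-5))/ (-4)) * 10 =-10.71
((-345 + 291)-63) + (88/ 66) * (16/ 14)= -2425/ 21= -115.48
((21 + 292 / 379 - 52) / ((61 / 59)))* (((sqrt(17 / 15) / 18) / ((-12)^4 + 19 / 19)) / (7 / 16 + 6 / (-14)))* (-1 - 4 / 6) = 4205992* sqrt(255) / 4314768327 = 0.02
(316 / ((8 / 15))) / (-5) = -237 / 2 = -118.50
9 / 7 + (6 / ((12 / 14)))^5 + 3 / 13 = 1529575 / 91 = 16808.52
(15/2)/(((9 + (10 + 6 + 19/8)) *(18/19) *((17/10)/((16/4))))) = 7600/11169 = 0.68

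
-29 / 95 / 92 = -0.00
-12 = -12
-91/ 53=-1.72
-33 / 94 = -0.35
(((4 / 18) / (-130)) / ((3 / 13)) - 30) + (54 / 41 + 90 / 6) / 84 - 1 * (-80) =7777957 / 154980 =50.19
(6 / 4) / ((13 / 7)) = 21 / 26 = 0.81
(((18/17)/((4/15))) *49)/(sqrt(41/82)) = 6615 *sqrt(2)/34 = 275.15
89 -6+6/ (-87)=2405/ 29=82.93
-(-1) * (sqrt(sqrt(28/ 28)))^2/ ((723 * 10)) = 1/ 7230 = 0.00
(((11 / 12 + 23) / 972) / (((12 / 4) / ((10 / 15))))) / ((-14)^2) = 0.00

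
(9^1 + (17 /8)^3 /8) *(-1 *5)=-51.00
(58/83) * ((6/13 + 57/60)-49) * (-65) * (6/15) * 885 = 63510609/83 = 765188.06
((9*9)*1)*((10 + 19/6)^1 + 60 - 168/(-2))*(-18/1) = -229149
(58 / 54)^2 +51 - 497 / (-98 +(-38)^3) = 2090321713 / 40073130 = 52.16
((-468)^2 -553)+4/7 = 1529301/7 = 218471.57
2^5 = 32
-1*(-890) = 890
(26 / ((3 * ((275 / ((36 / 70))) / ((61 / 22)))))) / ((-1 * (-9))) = 1586 / 317625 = 0.00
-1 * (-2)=2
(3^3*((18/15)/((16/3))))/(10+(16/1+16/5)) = 243/1168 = 0.21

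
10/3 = 3.33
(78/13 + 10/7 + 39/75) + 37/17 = 30122/2975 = 10.13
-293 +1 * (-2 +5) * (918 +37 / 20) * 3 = 159713 / 20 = 7985.65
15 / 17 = 0.88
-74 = -74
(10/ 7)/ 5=2/ 7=0.29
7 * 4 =28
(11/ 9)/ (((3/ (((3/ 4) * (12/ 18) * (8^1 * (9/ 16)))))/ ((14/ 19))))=77/ 114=0.68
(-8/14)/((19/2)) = -8/133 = -0.06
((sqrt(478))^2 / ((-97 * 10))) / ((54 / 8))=-956 / 13095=-0.07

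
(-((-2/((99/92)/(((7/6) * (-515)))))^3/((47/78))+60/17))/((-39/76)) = 1225505180609389567120/272119384251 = 4503557083.90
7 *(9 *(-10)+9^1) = -567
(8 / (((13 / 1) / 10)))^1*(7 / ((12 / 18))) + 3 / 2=1719 / 26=66.12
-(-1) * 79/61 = 79/61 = 1.30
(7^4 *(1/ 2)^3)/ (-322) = -343/ 368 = -0.93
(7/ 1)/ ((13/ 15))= 105/ 13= 8.08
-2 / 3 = -0.67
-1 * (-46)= 46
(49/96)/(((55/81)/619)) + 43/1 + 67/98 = 43895193/86240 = 508.99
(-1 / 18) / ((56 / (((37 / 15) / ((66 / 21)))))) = -0.00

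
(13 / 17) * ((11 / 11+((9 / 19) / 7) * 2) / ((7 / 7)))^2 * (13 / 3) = 3853369 / 902139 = 4.27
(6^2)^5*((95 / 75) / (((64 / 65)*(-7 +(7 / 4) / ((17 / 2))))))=-881588448 / 77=-11449200.62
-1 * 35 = -35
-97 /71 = -1.37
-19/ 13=-1.46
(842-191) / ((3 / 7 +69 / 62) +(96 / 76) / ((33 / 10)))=59049606 / 174541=338.31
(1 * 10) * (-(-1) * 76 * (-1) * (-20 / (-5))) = -3040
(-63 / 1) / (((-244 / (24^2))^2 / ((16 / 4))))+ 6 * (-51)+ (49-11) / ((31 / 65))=-188096168 / 115351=-1630.64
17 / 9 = 1.89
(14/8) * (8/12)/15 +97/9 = 977/90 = 10.86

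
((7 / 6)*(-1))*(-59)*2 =413 / 3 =137.67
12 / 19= 0.63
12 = 12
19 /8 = 2.38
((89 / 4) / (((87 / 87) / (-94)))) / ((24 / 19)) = -1655.77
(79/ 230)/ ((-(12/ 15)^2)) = -395/ 736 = -0.54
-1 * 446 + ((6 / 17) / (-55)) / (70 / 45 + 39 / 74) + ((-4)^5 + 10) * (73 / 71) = -137061238076 / 92075995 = -1488.57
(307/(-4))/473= -307/1892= -0.16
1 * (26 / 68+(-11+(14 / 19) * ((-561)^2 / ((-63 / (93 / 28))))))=-27667001 / 2261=-12236.62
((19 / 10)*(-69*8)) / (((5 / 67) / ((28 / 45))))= -3279248 / 375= -8744.66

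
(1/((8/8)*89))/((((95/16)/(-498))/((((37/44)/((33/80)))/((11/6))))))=-2358528/2250721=-1.05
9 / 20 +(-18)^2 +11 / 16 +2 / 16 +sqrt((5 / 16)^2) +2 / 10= 325.78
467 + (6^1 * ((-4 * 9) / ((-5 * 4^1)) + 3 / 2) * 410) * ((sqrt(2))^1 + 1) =8585 + 8118 * sqrt(2) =20065.59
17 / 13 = 1.31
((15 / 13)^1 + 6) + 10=223 / 13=17.15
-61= -61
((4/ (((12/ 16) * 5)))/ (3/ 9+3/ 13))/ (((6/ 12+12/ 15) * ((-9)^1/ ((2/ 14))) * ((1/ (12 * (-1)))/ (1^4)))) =64/ 231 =0.28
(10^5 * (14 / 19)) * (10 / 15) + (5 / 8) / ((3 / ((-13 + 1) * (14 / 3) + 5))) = 49112.18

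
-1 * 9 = -9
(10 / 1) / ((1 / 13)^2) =1690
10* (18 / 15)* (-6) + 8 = -64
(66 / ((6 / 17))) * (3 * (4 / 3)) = 748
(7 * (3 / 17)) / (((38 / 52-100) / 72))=-39312 / 43877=-0.90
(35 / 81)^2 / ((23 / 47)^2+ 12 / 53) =28683865 / 71573949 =0.40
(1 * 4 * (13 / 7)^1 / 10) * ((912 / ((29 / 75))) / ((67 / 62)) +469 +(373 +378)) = 34378552 / 13601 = 2527.65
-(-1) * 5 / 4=5 / 4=1.25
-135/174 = -45/58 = -0.78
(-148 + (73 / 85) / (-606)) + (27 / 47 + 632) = 1173136819 / 2420970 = 484.57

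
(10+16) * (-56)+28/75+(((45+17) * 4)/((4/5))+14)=-84872/75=-1131.63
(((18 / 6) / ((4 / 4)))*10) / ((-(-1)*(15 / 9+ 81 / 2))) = 180 / 253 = 0.71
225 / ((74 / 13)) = 2925 / 74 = 39.53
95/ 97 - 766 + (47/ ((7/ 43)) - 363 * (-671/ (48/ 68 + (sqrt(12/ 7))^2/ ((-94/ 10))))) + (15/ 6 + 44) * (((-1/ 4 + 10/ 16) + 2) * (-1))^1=1262073443/ 2716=464680.94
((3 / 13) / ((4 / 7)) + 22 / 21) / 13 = 1585 / 14196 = 0.11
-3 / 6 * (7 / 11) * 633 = -4431 / 22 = -201.41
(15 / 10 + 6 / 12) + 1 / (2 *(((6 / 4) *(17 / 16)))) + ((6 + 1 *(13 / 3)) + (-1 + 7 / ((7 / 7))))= 317 / 17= 18.65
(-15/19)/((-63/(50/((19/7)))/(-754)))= -188500/1083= -174.05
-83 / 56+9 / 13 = -0.79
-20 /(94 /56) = -560 /47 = -11.91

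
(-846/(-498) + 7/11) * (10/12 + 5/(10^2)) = 28249/13695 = 2.06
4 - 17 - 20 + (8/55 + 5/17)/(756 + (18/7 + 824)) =-33.00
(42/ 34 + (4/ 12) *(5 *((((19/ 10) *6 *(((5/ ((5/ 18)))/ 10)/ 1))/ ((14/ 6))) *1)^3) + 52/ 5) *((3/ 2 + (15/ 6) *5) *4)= 166943108128/ 2603125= 64131.81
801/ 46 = 17.41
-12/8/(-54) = 1/36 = 0.03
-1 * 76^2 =-5776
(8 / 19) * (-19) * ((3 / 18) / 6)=-2 / 9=-0.22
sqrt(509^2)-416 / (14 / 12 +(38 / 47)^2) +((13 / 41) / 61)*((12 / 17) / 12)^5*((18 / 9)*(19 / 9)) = 216269679589504265 / 771088333386051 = 280.47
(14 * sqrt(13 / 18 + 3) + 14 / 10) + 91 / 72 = 959 / 360 + 7 * sqrt(134) / 3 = 29.67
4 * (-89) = -356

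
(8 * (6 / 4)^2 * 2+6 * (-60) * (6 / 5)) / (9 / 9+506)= -132 / 169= -0.78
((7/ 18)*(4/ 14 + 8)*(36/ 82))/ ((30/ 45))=87/ 41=2.12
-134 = -134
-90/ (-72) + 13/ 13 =2.25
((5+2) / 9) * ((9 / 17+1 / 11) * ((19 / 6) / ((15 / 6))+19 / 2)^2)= 1245811 / 22275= 55.93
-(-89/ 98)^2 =-0.82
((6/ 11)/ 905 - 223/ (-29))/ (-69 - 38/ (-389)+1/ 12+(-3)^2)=-10363608852/ 80613748325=-0.13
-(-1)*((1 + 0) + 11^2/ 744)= 865/ 744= 1.16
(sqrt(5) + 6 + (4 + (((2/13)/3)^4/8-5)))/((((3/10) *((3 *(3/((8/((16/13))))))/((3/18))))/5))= 325 *sqrt(5)/162 + 289180175/28829034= 14.52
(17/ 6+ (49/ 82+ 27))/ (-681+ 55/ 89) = -333127/ 7448142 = -0.04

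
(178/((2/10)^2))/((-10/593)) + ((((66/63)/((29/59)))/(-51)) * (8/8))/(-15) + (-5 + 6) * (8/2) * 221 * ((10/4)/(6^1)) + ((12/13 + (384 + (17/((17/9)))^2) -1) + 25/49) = -11152197653677/42395535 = -263051.23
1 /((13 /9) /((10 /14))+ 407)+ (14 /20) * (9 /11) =291132 /506165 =0.58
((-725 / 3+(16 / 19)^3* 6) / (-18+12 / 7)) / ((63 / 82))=200860927 / 10556001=19.03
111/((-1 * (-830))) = 111/830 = 0.13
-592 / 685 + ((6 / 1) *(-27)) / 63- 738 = -3555184 / 4795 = -741.44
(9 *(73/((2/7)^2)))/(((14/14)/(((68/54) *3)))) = 30404.50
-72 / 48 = -1.50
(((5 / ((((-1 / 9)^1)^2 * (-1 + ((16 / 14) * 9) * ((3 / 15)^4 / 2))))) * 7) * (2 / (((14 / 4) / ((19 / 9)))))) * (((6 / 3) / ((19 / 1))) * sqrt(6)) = -889.13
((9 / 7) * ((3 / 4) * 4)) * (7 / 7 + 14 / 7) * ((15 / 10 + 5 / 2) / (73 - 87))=-3.31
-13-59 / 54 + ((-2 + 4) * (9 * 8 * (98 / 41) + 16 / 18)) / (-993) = -10582859 / 732834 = -14.44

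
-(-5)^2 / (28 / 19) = -475 / 28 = -16.96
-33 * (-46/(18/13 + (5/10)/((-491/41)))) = 19378788/17143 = 1130.42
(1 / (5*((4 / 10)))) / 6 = 1 / 12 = 0.08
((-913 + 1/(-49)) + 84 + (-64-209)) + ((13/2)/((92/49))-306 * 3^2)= -34734667/9016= -3852.56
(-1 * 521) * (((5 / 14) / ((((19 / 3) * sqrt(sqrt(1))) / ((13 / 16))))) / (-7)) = 101595 / 29792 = 3.41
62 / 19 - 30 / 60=105 / 38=2.76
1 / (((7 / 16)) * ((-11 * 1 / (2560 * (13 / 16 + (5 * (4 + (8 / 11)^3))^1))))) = -177072640 / 14641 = -12094.30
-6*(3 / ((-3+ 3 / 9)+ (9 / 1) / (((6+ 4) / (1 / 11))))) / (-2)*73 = -254.17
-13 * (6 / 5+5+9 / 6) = -1001 / 10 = -100.10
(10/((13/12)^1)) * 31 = 3720/13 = 286.15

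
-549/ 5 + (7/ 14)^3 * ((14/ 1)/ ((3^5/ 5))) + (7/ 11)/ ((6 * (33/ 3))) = -109.75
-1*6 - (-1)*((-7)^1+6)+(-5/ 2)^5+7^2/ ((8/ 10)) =-1389/ 32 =-43.41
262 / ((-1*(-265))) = 262 / 265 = 0.99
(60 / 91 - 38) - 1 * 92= -11770 / 91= -129.34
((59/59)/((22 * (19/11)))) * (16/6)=4/57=0.07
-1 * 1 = -1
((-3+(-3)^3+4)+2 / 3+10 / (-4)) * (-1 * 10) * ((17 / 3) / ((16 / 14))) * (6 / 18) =99365 / 216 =460.02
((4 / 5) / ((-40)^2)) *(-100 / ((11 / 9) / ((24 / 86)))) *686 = -18522 / 2365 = -7.83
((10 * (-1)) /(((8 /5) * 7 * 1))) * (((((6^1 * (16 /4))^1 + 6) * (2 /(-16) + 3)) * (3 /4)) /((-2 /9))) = 232875 /896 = 259.91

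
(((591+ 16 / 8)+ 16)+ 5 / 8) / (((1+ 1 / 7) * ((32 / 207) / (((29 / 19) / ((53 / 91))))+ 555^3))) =18649213947 / 5976799116166336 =0.00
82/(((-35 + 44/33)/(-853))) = 209838/101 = 2077.60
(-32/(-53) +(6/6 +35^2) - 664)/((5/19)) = 566542/265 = 2137.89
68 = 68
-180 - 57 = -237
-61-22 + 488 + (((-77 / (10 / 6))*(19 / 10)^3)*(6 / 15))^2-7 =2572602756041 / 156250000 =16464.66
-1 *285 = -285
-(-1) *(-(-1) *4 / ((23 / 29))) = 116 / 23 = 5.04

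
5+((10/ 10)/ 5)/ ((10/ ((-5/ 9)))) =449/ 90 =4.99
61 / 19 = 3.21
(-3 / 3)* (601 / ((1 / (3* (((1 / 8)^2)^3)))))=-1803 / 262144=-0.01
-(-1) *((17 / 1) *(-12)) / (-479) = 204 / 479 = 0.43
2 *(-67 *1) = -134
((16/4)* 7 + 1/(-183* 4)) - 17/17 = 19763/732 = 27.00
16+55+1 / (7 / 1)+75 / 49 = 3561 / 49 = 72.67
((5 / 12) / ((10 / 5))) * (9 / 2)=15 / 16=0.94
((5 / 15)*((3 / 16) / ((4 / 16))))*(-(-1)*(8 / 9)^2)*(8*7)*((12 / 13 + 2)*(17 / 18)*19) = 5498752 / 9477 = 580.22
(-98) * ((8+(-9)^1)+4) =-294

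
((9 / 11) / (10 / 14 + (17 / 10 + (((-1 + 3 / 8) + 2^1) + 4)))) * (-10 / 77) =-1200 / 87967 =-0.01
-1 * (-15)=15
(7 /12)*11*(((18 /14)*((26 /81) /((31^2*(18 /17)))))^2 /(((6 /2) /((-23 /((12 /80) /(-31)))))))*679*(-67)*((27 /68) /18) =-23619608155 /14073030072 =-1.68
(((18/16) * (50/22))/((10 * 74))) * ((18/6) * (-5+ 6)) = 135/13024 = 0.01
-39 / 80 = -0.49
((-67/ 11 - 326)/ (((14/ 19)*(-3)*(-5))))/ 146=-69407/ 337260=-0.21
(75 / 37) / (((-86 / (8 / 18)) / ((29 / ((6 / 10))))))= -7250 / 14319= -0.51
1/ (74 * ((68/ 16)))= 2/ 629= 0.00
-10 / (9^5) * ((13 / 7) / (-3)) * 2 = 260 / 1240029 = 0.00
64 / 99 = 0.65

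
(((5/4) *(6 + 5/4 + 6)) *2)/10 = 53/16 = 3.31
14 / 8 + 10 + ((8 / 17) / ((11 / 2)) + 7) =14089 / 748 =18.84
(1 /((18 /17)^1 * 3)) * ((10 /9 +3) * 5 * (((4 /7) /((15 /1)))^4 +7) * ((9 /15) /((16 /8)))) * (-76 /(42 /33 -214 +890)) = -111854200645891 /73349724656250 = -1.52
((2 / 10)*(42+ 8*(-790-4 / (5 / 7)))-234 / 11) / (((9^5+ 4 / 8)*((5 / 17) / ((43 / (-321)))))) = 10136648 / 1022077375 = 0.01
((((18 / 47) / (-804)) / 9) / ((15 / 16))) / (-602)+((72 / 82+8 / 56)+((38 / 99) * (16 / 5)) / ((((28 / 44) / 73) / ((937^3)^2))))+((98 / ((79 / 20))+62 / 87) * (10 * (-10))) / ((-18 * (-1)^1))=1146133750668160036625203307685463 / 12019374596565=95357186970086777548.93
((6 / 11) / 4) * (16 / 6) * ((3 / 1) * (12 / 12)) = 12 / 11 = 1.09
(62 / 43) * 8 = 496 / 43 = 11.53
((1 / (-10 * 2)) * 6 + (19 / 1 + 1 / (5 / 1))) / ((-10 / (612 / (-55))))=28917 / 1375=21.03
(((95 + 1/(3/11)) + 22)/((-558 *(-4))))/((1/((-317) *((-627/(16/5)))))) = 59958965/17856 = 3357.92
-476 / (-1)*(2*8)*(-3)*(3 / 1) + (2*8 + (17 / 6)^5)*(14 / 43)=-11448650185 / 167184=-68479.34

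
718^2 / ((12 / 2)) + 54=85974.67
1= 1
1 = 1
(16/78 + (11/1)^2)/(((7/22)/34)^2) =2644775408/1911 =1383974.57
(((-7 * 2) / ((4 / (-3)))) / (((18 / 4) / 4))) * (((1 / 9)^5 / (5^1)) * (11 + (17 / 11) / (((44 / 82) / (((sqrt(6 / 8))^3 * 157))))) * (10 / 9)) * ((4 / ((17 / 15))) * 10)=123200 / 9034497 + 4505900 * sqrt(3) / 21434787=0.38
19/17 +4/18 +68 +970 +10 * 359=708289/153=4629.34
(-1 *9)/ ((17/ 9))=-81/ 17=-4.76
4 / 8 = 1 / 2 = 0.50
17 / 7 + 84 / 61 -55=-21860 / 427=-51.19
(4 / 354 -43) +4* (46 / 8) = -3538 / 177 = -19.99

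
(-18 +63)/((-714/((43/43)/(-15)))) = 1/238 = 0.00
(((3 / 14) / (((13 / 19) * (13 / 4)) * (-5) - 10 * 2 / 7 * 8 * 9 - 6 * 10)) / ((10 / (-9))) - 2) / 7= -0.29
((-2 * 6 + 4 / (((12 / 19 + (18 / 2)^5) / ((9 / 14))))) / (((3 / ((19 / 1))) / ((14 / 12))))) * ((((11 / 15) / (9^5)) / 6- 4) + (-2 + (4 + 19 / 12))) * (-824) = -18150912716515406 / 596246509863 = -30441.96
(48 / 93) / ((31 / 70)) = 1120 / 961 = 1.17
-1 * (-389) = 389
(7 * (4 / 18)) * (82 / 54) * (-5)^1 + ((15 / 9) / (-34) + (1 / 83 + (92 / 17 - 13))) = -19.44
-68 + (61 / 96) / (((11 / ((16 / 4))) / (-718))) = -30875 / 132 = -233.90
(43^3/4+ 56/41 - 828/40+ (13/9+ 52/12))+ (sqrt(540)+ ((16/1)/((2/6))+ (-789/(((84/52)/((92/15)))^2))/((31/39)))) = 6 * sqrt(15)+ 313987167499/56051100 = 5625.04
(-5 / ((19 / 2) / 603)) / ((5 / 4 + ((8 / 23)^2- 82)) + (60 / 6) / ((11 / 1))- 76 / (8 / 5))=15594920 / 6251361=2.49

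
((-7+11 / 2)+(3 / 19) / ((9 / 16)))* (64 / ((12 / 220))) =-244640 / 171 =-1430.64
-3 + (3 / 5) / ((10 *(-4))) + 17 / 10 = -263 / 200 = -1.32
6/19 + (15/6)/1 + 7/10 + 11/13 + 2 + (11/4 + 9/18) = 47483/4940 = 9.61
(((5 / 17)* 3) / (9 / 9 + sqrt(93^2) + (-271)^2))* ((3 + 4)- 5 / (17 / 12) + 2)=279 / 4250323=0.00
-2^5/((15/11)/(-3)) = 352/5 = 70.40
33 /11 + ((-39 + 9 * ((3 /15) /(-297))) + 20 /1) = -2641 /165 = -16.01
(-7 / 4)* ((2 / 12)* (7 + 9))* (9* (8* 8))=-2688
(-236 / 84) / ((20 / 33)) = -649 / 140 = -4.64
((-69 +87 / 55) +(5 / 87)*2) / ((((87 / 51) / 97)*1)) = -531053854 / 138765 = -3827.00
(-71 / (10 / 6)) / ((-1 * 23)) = 213 / 115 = 1.85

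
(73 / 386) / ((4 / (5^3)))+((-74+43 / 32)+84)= 106559 / 6176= 17.25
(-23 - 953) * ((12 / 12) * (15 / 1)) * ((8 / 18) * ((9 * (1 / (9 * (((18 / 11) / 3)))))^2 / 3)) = -590480 / 81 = -7289.88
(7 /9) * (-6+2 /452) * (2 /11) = -9485 /11187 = -0.85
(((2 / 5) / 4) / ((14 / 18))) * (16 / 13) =72 / 455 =0.16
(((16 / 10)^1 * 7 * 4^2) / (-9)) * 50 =-8960 / 9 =-995.56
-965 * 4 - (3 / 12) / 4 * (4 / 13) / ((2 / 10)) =-200725 / 52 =-3860.10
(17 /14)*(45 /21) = 255 /98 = 2.60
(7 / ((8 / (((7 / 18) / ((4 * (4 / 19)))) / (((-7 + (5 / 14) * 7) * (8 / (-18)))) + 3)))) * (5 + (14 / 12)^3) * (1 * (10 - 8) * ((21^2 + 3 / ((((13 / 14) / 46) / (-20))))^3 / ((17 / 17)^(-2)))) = -604154346102.45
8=8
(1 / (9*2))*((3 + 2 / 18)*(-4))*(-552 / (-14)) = -736 / 27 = -27.26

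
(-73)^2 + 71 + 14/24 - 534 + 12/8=4868.08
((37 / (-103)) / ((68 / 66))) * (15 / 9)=-2035 / 3502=-0.58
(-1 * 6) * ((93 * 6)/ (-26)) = 1674/ 13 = 128.77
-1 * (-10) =10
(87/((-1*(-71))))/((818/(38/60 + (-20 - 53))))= -62959/580780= -0.11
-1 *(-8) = 8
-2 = -2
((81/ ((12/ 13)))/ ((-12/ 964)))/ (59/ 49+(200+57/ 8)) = -2763306/ 81665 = -33.84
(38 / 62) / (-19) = -1 / 31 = -0.03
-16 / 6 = -2.67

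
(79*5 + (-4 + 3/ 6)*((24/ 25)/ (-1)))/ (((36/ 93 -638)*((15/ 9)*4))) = -926187/ 9883000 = -0.09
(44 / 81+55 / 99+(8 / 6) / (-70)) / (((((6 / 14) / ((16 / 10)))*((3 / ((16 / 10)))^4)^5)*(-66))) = -14116370902406234374144 / 66663084296271800994873046875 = -0.00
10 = 10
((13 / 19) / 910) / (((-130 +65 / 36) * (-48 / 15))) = 9 / 4910360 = 0.00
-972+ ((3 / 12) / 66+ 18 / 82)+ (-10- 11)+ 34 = -958.78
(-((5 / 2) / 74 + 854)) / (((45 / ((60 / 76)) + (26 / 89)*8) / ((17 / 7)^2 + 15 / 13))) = -12633000959 / 124467889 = -101.50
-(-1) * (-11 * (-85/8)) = 935/8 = 116.88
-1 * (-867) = 867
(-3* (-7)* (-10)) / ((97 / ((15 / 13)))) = -3150 / 1261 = -2.50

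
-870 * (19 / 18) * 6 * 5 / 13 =-27550 / 13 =-2119.23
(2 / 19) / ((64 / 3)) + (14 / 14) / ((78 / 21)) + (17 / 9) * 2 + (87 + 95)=13234991 / 71136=186.05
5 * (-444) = -2220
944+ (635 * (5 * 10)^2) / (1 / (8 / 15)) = 847610.67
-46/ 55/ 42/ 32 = -0.00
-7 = -7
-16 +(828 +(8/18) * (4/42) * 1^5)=153476/189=812.04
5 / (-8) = -5 / 8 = -0.62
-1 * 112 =-112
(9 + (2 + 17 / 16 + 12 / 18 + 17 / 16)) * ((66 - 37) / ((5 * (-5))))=-9599 / 600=-16.00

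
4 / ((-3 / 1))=-4 / 3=-1.33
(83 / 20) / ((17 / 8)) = 166 / 85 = 1.95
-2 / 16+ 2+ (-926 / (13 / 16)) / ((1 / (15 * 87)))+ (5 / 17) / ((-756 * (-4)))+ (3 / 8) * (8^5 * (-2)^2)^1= -961117779697 / 668304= -1438144.59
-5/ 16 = -0.31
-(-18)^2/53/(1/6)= -1944/53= -36.68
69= 69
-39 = -39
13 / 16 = 0.81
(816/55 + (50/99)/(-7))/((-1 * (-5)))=51158/17325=2.95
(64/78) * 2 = 64/39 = 1.64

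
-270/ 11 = -24.55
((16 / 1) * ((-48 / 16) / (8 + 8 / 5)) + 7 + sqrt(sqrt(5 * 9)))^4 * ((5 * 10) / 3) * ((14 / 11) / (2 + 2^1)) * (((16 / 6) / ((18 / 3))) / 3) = 700 * (2 + sqrt(3) * 5^(1 / 4))^4 / 891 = 348.72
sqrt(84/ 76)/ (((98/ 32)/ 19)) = 16 *sqrt(399)/ 49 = 6.52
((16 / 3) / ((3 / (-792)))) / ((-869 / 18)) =2304 / 79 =29.16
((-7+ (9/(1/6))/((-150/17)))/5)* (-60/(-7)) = -3936/175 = -22.49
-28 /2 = -14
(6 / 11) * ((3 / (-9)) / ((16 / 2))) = -1 / 44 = -0.02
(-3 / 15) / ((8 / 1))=-1 / 40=-0.02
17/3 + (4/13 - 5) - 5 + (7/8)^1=-983/312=-3.15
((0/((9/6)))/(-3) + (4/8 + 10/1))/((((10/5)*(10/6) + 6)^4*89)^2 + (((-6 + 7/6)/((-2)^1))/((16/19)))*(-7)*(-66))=314928/13680318342940877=0.00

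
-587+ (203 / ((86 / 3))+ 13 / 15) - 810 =-1791877 / 1290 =-1389.05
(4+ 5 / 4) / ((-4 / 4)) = -21 / 4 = -5.25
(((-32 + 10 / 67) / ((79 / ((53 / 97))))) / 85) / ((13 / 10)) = -2332 / 1169753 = -0.00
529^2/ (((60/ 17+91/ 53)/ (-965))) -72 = -243312295409/ 4727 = -51472878.23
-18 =-18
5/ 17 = 0.29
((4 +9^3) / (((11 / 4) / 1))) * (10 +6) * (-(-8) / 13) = 375296 / 143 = 2624.45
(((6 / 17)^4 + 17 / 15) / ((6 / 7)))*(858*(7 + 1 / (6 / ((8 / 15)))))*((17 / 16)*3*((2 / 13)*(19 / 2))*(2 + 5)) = 265848.49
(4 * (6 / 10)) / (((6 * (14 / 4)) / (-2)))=-8 / 35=-0.23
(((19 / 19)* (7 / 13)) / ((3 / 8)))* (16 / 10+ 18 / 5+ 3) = 2296 / 195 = 11.77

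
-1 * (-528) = 528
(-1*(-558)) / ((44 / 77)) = 1953 / 2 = 976.50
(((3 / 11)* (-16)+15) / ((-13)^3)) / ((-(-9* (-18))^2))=1 / 5420844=0.00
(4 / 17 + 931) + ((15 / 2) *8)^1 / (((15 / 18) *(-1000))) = 1978722 / 2125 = 931.16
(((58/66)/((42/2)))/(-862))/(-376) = 0.00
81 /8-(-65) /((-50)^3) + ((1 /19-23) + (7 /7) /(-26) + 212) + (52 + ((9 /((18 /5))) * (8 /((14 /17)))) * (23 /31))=90165940647 /334993750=269.16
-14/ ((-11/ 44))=56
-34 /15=-2.27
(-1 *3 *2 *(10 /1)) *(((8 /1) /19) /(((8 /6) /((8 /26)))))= -1440 /247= -5.83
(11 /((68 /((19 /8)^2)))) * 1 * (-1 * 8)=-3971 /544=-7.30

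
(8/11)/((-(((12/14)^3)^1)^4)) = -13841287201/2993075712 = -4.62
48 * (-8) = -384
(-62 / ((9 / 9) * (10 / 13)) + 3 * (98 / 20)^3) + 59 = 331347 / 1000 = 331.35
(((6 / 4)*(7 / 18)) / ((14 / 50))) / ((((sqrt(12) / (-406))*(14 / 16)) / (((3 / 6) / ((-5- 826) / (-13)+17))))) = -9425*sqrt(3) / 9468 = -1.72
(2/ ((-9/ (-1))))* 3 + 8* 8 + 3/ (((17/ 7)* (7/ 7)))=3361/ 51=65.90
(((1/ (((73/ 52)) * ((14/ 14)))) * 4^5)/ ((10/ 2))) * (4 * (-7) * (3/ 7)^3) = -5750784/ 17885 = -321.54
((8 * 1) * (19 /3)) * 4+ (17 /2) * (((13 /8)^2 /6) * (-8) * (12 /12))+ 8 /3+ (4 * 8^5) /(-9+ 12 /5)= -20786291 /1056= -19683.99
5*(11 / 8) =55 / 8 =6.88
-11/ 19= -0.58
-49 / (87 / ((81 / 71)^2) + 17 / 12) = -61236 / 85307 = -0.72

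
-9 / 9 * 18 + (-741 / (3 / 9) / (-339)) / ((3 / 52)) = 10810 / 113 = 95.66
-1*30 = -30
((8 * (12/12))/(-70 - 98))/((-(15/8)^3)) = 512/70875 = 0.01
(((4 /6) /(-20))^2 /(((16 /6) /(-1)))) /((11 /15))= -1 /1760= -0.00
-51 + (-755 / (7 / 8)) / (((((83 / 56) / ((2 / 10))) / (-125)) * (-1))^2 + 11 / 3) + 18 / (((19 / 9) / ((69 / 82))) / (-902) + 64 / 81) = -91660396205337 / 348204062045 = -263.24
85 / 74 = 1.15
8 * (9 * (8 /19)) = 30.32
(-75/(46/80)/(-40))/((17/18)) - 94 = -90.55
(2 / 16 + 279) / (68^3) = 2233 / 2515456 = 0.00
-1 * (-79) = 79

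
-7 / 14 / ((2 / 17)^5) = -1419857 / 64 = -22185.27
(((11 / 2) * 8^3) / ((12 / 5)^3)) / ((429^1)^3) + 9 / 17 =1744165057 / 3294517941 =0.53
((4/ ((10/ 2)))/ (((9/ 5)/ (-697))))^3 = -21670967872/ 729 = -29726979.25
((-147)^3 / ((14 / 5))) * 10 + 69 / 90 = -340341727 / 30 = -11344724.23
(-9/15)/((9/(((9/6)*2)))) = -1/5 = -0.20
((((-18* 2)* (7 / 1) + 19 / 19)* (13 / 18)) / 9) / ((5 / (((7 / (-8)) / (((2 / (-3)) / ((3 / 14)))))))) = -3263 / 2880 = -1.13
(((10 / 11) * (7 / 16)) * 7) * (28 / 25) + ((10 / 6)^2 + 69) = 74147 / 990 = 74.90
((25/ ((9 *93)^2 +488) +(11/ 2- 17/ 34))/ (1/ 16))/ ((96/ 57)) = 33300445/ 701057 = 47.50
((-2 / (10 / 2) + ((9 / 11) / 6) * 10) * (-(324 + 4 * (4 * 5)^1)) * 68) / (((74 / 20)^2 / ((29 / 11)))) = -844489280 / 165649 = -5098.06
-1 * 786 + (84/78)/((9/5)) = -91892/117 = -785.40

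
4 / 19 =0.21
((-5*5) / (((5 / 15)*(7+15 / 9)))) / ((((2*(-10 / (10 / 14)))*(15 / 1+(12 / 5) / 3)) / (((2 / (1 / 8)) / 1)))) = 0.31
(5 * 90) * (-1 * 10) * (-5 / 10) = 2250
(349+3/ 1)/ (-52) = -88/ 13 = -6.77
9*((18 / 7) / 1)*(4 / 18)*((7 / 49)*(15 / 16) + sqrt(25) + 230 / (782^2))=26.40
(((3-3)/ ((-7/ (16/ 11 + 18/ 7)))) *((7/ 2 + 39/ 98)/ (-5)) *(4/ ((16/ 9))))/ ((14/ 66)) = 0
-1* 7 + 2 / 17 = -117 / 17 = -6.88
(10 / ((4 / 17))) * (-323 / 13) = -1055.96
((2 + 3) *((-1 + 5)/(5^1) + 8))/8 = 11/2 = 5.50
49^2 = 2401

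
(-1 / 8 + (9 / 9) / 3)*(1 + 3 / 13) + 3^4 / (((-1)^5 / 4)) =-12626 / 39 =-323.74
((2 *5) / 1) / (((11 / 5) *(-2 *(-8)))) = 25 / 88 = 0.28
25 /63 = 0.40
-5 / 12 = -0.42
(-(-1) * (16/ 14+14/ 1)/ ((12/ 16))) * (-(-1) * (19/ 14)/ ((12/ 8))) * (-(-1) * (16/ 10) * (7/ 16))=4028/ 315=12.79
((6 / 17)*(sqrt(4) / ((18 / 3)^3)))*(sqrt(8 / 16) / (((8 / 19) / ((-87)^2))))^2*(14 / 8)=16085691783 / 17408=924040.20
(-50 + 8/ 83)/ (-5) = 4142/ 415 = 9.98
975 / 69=325 / 23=14.13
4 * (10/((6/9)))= 60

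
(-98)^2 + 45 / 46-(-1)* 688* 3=11668.98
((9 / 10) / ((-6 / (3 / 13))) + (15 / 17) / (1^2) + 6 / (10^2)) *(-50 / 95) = -20061 / 41990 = -0.48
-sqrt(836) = -2 * sqrt(209) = -28.91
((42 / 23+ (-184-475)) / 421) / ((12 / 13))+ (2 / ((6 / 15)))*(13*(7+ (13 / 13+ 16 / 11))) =783323515 / 1278156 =612.85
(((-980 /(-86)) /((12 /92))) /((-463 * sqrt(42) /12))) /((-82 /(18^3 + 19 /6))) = 28183855 * sqrt(42) /7346421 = 24.86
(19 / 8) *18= 171 / 4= 42.75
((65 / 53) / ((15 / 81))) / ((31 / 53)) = 351 / 31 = 11.32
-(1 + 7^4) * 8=-19216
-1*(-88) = 88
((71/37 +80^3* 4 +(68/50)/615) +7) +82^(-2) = 191070016315187/93295500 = 2048008.92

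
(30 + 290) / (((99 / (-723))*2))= -38560 / 33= -1168.48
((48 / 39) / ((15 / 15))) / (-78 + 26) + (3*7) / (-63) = -0.36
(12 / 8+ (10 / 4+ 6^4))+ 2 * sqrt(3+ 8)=2 * sqrt(11)+ 1300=1306.63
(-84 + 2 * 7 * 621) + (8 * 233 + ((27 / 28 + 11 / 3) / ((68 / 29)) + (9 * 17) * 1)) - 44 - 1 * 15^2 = 59176177 / 5712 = 10359.97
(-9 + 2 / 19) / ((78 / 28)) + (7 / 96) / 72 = -419195 / 131328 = -3.19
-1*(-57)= 57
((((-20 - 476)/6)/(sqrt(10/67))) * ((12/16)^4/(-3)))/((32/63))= 17577 * sqrt(670)/10240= 44.43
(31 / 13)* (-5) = -155 / 13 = -11.92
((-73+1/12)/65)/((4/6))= -175/104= -1.68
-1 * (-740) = 740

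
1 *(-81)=-81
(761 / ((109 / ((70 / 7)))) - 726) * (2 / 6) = -71524 / 327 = -218.73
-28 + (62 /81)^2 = -27.41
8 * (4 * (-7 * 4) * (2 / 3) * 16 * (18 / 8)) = -21504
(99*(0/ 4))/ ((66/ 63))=0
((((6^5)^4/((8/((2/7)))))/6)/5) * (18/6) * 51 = 23308010055401472/35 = 665943144440042.06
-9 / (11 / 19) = -15.55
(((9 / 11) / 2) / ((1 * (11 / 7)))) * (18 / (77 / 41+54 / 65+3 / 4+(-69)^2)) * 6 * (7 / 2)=126928620 / 6145484851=0.02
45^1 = 45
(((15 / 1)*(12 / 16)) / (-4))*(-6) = 135 / 8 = 16.88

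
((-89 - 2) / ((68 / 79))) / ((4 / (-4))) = 7189 / 68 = 105.72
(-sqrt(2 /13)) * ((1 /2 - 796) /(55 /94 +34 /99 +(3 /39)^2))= 96237999 * sqrt(26) /1469635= 333.91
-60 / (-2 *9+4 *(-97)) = 30 / 203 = 0.15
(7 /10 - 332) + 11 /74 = -61263 /185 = -331.15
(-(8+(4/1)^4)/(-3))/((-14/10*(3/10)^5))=-44000000/1701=-25867.14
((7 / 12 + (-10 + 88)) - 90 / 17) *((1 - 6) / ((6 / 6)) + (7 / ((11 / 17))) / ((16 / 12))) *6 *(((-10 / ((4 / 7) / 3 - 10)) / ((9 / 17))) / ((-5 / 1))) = -14338009 / 27192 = -527.29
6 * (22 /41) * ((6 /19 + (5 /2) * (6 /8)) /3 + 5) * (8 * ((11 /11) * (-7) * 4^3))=-51507456 /779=-66119.97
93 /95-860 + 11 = -80562 /95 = -848.02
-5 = -5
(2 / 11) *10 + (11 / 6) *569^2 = 39175201 / 66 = 593563.65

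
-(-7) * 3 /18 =7 /6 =1.17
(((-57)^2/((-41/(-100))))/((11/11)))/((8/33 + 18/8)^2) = 5661057600/4437881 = 1275.62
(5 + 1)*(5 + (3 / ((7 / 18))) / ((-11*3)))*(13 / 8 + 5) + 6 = 60201 / 308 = 195.46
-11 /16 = -0.69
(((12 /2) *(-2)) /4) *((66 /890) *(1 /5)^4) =-99 /278125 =-0.00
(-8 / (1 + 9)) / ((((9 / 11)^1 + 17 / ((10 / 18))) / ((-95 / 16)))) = 1045 / 6912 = 0.15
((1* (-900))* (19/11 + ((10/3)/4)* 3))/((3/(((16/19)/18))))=-12400/209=-59.33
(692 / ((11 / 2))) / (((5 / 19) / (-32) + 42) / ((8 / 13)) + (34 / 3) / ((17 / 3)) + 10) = 1.57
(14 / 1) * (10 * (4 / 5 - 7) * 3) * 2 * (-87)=453096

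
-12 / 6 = -2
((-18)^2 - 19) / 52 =305 / 52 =5.87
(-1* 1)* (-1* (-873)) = -873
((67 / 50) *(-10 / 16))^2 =4489 / 6400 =0.70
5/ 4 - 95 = -375/ 4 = -93.75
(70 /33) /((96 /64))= 140 /99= 1.41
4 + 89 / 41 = 253 / 41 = 6.17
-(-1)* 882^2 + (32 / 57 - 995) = 44284985 / 57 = 776929.56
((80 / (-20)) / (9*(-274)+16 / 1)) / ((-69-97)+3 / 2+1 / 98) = -1 / 100750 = -0.00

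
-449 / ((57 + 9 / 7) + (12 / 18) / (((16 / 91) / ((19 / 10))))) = -754320 / 110023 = -6.86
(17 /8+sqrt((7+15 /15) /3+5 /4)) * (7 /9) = 7 * sqrt(141) /54+119 /72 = 3.19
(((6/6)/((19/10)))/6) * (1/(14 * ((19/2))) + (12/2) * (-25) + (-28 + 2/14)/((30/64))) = -19895/1083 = -18.37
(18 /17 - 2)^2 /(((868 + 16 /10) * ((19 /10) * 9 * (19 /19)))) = 3200 /53718453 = 0.00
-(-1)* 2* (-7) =-14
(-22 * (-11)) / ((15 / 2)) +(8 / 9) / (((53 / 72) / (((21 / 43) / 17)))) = 32.30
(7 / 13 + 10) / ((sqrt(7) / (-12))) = -1644*sqrt(7) / 91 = -47.80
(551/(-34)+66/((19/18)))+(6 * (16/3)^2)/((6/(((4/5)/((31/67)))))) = 86063353/901170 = 95.50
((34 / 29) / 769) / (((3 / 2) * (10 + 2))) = 17 / 200709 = 0.00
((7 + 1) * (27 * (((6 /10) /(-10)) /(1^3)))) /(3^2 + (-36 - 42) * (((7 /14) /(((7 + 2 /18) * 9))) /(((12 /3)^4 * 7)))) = -12386304 /8601275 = -1.44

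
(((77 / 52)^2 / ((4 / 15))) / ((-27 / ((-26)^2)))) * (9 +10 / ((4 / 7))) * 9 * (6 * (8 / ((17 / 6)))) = -14140665 / 17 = -831803.82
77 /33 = 7 /3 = 2.33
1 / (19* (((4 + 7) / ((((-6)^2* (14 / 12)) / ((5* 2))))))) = 0.02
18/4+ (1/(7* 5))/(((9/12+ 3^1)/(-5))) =937/210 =4.46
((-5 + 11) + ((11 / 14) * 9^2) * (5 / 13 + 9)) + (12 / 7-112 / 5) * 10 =36073 / 91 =396.41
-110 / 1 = -110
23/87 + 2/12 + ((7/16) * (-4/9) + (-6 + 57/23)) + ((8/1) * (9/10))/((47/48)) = 22955231/5642820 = 4.07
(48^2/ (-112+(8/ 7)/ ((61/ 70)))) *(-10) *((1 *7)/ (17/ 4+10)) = 409920/ 4009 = 102.25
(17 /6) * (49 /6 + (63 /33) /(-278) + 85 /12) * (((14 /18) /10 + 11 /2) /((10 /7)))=2784597263 /16513200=168.63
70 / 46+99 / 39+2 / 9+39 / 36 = 5.37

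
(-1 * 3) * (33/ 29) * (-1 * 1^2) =99/ 29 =3.41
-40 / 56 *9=-45 / 7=-6.43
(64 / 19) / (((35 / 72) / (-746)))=-3437568 / 665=-5169.28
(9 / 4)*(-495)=-4455 / 4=-1113.75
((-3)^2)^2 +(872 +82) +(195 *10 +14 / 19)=56729 / 19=2985.74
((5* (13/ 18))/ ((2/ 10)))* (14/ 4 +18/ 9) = 3575/ 36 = 99.31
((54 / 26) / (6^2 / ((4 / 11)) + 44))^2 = 729 / 3455881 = 0.00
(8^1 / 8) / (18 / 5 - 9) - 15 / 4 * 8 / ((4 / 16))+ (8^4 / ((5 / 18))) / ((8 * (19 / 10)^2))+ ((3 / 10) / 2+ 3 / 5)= 15250021 / 38988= 391.15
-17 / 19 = -0.89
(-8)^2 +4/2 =66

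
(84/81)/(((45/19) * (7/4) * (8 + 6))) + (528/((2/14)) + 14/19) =597377078/161595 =3696.75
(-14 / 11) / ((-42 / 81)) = 27 / 11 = 2.45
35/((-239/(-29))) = 1015/239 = 4.25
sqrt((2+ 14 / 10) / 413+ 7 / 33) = 0.47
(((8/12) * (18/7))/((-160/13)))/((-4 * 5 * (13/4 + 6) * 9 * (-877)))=-13/136285800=-0.00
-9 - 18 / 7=-81 / 7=-11.57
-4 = -4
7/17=0.41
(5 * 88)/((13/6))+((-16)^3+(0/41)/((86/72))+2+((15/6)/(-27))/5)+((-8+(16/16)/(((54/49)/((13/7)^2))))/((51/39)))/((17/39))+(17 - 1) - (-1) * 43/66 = -3882.83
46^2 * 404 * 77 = 65824528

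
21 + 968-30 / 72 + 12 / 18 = 3957 / 4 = 989.25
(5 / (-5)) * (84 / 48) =-7 / 4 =-1.75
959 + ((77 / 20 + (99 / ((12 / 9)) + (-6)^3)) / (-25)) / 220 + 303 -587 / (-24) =106134881 / 82500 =1286.48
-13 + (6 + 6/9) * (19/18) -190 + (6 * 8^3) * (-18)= -1498283/27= -55491.96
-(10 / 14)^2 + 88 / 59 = 2837 / 2891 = 0.98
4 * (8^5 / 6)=65536 / 3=21845.33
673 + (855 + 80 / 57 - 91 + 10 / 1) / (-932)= 672.17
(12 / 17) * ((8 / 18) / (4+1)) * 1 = 16 / 255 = 0.06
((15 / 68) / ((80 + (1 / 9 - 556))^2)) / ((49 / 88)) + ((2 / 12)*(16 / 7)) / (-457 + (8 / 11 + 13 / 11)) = -95848934434 / 114742221662733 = -0.00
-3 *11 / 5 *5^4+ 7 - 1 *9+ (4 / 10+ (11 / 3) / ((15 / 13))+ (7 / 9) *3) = -185449 / 45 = -4121.09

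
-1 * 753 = -753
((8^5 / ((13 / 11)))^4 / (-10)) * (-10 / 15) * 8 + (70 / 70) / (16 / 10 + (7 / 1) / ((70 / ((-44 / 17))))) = 1710498939893483123708563 / 5426590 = 315206960520968623.70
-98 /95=-1.03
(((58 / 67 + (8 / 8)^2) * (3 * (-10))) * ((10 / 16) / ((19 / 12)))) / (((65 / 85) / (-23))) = 10996875 / 16549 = 664.50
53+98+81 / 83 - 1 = 12531 / 83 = 150.98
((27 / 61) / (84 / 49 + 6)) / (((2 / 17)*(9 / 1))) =119 / 2196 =0.05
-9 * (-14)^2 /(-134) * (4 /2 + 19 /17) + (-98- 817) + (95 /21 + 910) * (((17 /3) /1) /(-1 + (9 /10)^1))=-3781376807 /71757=-52696.97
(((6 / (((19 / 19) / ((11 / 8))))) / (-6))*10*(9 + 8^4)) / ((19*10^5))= -9031 / 304000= -0.03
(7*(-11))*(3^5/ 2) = -18711/ 2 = -9355.50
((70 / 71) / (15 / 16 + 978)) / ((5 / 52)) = 11648 / 1112073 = 0.01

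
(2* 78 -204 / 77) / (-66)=-1968 / 847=-2.32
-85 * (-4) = 340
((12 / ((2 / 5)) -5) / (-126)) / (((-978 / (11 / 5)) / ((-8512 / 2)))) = -8360 / 4401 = -1.90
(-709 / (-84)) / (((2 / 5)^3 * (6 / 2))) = 88625 / 2016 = 43.96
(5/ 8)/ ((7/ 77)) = 55/ 8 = 6.88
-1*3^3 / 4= -27 / 4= -6.75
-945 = -945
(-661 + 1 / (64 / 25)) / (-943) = 42279 / 60352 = 0.70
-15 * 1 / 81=-5 / 27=-0.19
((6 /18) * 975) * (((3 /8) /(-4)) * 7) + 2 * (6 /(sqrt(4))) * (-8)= -261.28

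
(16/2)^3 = 512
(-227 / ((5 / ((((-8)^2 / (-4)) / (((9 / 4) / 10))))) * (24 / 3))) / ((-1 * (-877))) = 3632 / 7893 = 0.46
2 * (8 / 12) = 4 / 3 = 1.33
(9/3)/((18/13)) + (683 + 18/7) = 28885/42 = 687.74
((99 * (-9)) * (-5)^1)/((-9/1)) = -495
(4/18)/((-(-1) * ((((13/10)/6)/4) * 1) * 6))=0.68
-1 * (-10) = 10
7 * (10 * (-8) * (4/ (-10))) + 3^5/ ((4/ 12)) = 953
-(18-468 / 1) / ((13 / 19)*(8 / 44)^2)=517275 / 26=19895.19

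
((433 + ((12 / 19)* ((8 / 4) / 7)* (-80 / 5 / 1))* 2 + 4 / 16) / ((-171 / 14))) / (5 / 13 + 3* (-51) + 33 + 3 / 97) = 286772837 / 979872408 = 0.29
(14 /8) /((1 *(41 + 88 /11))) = 1 /28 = 0.04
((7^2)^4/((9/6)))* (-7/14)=-1921600.33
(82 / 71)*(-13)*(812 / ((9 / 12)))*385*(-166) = 221279938880 / 213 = 1038872952.49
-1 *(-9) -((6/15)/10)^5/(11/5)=9.00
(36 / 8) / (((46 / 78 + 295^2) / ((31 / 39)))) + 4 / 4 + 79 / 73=2.08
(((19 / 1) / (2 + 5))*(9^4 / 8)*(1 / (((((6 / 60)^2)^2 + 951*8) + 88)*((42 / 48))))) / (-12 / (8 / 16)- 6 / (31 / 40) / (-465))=-149746623750 / 10864366381169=-0.01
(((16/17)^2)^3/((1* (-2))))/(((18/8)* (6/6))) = -33554432/217238121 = -0.15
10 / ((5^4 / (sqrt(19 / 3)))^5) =722 * sqrt(57) / 514984130859375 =0.00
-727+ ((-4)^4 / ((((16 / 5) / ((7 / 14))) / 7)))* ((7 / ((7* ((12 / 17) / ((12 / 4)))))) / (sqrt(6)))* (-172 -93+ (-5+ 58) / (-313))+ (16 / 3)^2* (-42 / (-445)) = -16461270* sqrt(6) / 313 -966961 / 1335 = -129547.68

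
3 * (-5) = -15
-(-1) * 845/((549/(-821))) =-693745/549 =-1263.65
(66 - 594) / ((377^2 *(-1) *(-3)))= -176 / 142129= -0.00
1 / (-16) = -1 / 16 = -0.06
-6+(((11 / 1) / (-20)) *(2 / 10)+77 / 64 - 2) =-11051 / 1600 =-6.91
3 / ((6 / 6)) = 3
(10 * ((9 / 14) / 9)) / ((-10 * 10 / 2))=-1 / 70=-0.01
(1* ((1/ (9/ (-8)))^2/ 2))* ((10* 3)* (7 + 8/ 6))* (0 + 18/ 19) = 16000/ 171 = 93.57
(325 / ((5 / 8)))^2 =270400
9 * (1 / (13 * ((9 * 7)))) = 1 / 91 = 0.01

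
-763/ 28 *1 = -109/ 4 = -27.25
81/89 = 0.91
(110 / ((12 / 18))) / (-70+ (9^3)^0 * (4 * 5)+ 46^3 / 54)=4455 / 47318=0.09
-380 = -380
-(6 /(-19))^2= -0.10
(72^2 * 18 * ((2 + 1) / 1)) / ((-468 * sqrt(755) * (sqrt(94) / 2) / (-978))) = 7604928 * sqrt(70970) / 461305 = 4391.82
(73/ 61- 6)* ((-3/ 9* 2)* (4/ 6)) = 1172/ 549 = 2.13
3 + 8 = 11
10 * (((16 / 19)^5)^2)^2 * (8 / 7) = 96714065569170333976494080 / 263129814202821707353489207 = 0.37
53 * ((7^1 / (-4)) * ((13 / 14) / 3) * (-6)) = 172.25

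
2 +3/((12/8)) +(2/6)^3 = 109/27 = 4.04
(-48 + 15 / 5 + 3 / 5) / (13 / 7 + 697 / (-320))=99456 / 719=138.33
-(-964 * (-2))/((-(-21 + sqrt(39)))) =-6748/67 - 964 * sqrt(39)/201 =-130.67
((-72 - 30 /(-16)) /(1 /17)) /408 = -187 /64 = -2.92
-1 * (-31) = 31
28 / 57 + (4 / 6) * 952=12068 / 19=635.16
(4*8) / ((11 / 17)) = 544 / 11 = 49.45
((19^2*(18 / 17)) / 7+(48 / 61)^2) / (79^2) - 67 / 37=-184250303795 / 102249816683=-1.80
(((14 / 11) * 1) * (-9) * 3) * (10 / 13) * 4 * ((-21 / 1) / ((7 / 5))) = 226800 / 143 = 1586.01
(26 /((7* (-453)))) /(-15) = 26 /47565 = 0.00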